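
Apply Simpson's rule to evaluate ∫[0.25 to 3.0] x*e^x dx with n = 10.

f(x) = x*e^x
a = 0.25, b = 3.0, n = 10
h = (b - a)/n = 0.275000

Simpson's rule: (h/3)[f(x₀) + 4f(x₁) + 2f(x₂) + ... + f(xₙ)]

x_0 = 0.2500, f(x_0) = 0.321006, coefficient = 1
x_1 = 0.5250, f(x_1) = 0.887491, coefficient = 4
x_2 = 0.8000, f(x_2) = 1.780433, coefficient = 2
x_3 = 1.0750, f(x_3) = 3.149742, coefficient = 4
x_4 = 1.3500, f(x_4) = 5.207524, coefficient = 2
x_5 = 1.6250, f(x_5) = 8.252431, coefficient = 4
x_6 = 1.9000, f(x_6) = 12.703199, coefficient = 2
x_7 = 2.1750, f(x_7) = 19.144753, coefficient = 4
x_8 = 2.4500, f(x_8) = 28.391449, coefficient = 2
x_9 = 2.7250, f(x_9) = 41.573728, coefficient = 4
x_10 = 3.0000, f(x_10) = 60.256611, coefficient = 1

I ≈ (0.275000/3) × 448.775409 = 41.137746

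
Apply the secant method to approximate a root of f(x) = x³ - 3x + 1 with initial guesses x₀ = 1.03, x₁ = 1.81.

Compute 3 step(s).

f(x) = x³ - 3x + 1
x₀ = 1.03, x₁ = 1.81

Secant formula: x_{n+1} = x_n - f(x_n)(x_n - x_{n-1})/(f(x_n) - f(x_{n-1}))

Iteration 1:
  f(1.030000) = -0.997273
  f(1.810000) = 1.499741
  x_2 = 1.810000 - 1.499741×(1.810000 - 1.030000)/(1.499741 - (-0.997273))
       = 1.341521
Iteration 2:
  f(1.810000) = 1.499741
  f(1.341521) = -0.610256
  x_3 = 1.341521 - (-0.610256)×(1.341521 - 1.810000)/(-0.610256 - 1.499741)
       = 1.477015
Iteration 3:
  f(1.341521) = -0.610256
  f(1.477015) = -0.208828
  x_4 = 1.477015 - (-0.208828)×(1.477015 - 1.341521)/(-0.208828 - (-0.610256))
       = 1.547501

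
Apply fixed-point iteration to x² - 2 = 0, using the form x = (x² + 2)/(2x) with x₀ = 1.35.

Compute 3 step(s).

Equation: x² - 2 = 0
Fixed-point form: x = (x² + 2)/(2x)
x₀ = 1.35

x_1 = g(1.350000) = 1.415741
x_2 = g(1.415741) = 1.414214
x_3 = g(1.414214) = 1.414214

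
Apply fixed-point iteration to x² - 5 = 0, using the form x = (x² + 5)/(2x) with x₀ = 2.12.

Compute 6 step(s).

Equation: x² - 5 = 0
Fixed-point form: x = (x² + 5)/(2x)
x₀ = 2.12

x_1 = g(2.120000) = 2.239245
x_2 = g(2.239245) = 2.236070
x_3 = g(2.236070) = 2.236068
x_4 = g(2.236068) = 2.236068
x_5 = g(2.236068) = 2.236068
x_6 = g(2.236068) = 2.236068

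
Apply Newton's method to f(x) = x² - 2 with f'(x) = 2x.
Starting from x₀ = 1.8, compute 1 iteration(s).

f(x) = x² - 2
f'(x) = 2x
x₀ = 1.8

Newton-Raphson formula: x_{n+1} = x_n - f(x_n)/f'(x_n)

Iteration 1:
  f(1.800000) = 1.240000
  f'(1.800000) = 3.600000
  x_1 = 1.800000 - 1.240000/3.600000 = 1.455556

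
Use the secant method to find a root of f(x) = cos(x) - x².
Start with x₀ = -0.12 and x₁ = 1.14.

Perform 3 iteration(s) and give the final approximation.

f(x) = cos(x) - x²
x₀ = -0.12, x₁ = 1.14

Secant formula: x_{n+1} = x_n - f(x_n)(x_n - x_{n-1})/(f(x_n) - f(x_{n-1}))

Iteration 1:
  f(-0.120000) = 0.978409
  f(1.140000) = -0.882005
  x_2 = 1.140000 - (-0.882005)×(1.140000 - (-0.120000))/(-0.882005 - 0.978409)
       = 0.542645
Iteration 2:
  f(1.140000) = -0.882005
  f(0.542645) = 0.561882
  x_3 = 0.542645 - 0.561882×(0.542645 - 1.140000)/(0.561882 - (-0.882005))
       = 0.775103
Iteration 3:
  f(0.542645) = 0.561882
  f(0.775103) = 0.113564
  x_4 = 0.775103 - 0.113564×(0.775103 - 0.542645)/(0.113564 - 0.561882)
       = 0.833987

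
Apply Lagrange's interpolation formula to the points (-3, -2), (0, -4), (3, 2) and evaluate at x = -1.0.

Lagrange interpolation formula:
P(x) = Σ yᵢ × Lᵢ(x)
where Lᵢ(x) = Π_{j≠i} (x - xⱼ)/(xᵢ - xⱼ)

L_0(-1.0) = (-1.0 - 0)/(-3 - 0) × (-1.0 - 3)/(-3 - 3) = 0.222222
L_1(-1.0) = (-1.0 - (-3))/(0 - (-3)) × (-1.0 - 3)/(0 - 3) = 0.888889
L_2(-1.0) = (-1.0 - (-3))/(3 - (-3)) × (-1.0 - 0)/(3 - 0) = -0.111111

P(-1.0) = (-2)×L_0(-1.0) + (-4)×L_1(-1.0) + 2×L_2(-1.0)
P(-1.0) = -4.222222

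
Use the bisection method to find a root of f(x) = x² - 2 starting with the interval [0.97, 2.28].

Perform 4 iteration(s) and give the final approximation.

f(x) = x² - 2
Initial interval: [0.97, 2.28]

Iteration 1:
  c_1 = (0.970000 + 2.280000)/2 = 1.625000
  f(c_1) = f(1.625000) = 0.640625
  f(a) × f(c) < 0, new interval: [0.970000, 1.625000]
Iteration 2:
  c_2 = (0.970000 + 1.625000)/2 = 1.297500
  f(c_2) = f(1.297500) = -0.316494
  f(a) × f(c) ≥ 0, new interval: [1.297500, 1.625000]
Iteration 3:
  c_3 = (1.297500 + 1.625000)/2 = 1.461250
  f(c_3) = f(1.461250) = 0.135252
  f(a) × f(c) < 0, new interval: [1.297500, 1.461250]
Iteration 4:
  c_4 = (1.297500 + 1.461250)/2 = 1.379375
  f(c_4) = f(1.379375) = -0.097325
  f(a) × f(c) ≥ 0, new interval: [1.379375, 1.461250]

After 4 iteration(s), the approximation is c_4 = 1.379375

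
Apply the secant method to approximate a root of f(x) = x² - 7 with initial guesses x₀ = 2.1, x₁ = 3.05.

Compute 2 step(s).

f(x) = x² - 7
x₀ = 2.1, x₁ = 3.05

Secant formula: x_{n+1} = x_n - f(x_n)(x_n - x_{n-1})/(f(x_n) - f(x_{n-1}))

Iteration 1:
  f(2.100000) = -2.590000
  f(3.050000) = 2.302500
  x_2 = 3.050000 - 2.302500×(3.050000 - 2.100000)/(2.302500 - (-2.590000))
       = 2.602913
Iteration 2:
  f(3.050000) = 2.302500
  f(2.602913) = -0.224846
  x_3 = 2.602913 - (-0.224846)×(2.602913 - 3.050000)/(-0.224846 - 2.302500)
       = 2.642688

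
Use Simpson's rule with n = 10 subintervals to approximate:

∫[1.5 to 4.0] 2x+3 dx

f(x) = 2x+3
a = 1.5, b = 4.0, n = 10
h = (b - a)/n = 0.250000

Simpson's rule: (h/3)[f(x₀) + 4f(x₁) + 2f(x₂) + ... + f(xₙ)]

x_0 = 1.5000, f(x_0) = 6.000000, coefficient = 1
x_1 = 1.7500, f(x_1) = 6.500000, coefficient = 4
x_2 = 2.0000, f(x_2) = 7.000000, coefficient = 2
x_3 = 2.2500, f(x_3) = 7.500000, coefficient = 4
x_4 = 2.5000, f(x_4) = 8.000000, coefficient = 2
x_5 = 2.7500, f(x_5) = 8.500000, coefficient = 4
x_6 = 3.0000, f(x_6) = 9.000000, coefficient = 2
x_7 = 3.2500, f(x_7) = 9.500000, coefficient = 4
x_8 = 3.5000, f(x_8) = 10.000000, coefficient = 2
x_9 = 3.7500, f(x_9) = 10.500000, coefficient = 4
x_10 = 4.0000, f(x_10) = 11.000000, coefficient = 1

I ≈ (0.250000/3) × 255.000000 = 21.250000
Exact value: 21.250000
Error: 0.000000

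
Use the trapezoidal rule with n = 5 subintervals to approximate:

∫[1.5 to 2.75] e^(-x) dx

f(x) = e^(-x)
a = 1.5, b = 2.75, n = 5
h = (b - a)/n = 0.250000

Trapezoidal rule: (h/2)[f(x₀) + 2f(x₁) + 2f(x₂) + ... + f(xₙ)]

x_0 = 1.5000, f(x_0) = 0.223130, coefficient = 1
x_1 = 1.7500, f(x_1) = 0.173774, coefficient = 2
x_2 = 2.0000, f(x_2) = 0.135335, coefficient = 2
x_3 = 2.2500, f(x_3) = 0.105399, coefficient = 2
x_4 = 2.5000, f(x_4) = 0.082085, coefficient = 2
x_5 = 2.7500, f(x_5) = 0.063928, coefficient = 1

I ≈ (0.250000/2) × 1.280245 = 0.160031
Exact value: 0.159202
Error: 0.000828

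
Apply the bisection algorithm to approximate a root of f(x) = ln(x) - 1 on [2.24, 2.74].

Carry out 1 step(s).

f(x) = ln(x) - 1
Initial interval: [2.24, 2.74]

Iteration 1:
  c_1 = (2.240000 + 2.740000)/2 = 2.490000
  f(c_1) = f(2.490000) = -0.087717
  f(a) × f(c) ≥ 0, new interval: [2.490000, 2.740000]

After 1 iteration(s), the approximation is c_1 = 2.490000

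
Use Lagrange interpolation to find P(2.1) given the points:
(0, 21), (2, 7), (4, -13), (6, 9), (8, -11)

Lagrange interpolation formula:
P(x) = Σ yᵢ × Lᵢ(x)
where Lᵢ(x) = Π_{j≠i} (x - xⱼ)/(xᵢ - xⱼ)

L_0(2.1) = (2.1 - 2)/(0 - 2) × (2.1 - 4)/(0 - 4) × (2.1 - 6)/(0 - 6) × (2.1 - 8)/(0 - 8) = -0.011385
L_1(2.1) = (2.1 - 0)/(2 - 0) × (2.1 - 4)/(2 - 4) × (2.1 - 6)/(2 - 6) × (2.1 - 8)/(2 - 8) = 0.956353
L_2(2.1) = (2.1 - 0)/(4 - 0) × (2.1 - 2)/(4 - 2) × (2.1 - 6)/(4 - 6) × (2.1 - 8)/(4 - 8) = 0.075502
L_3(2.1) = (2.1 - 0)/(6 - 0) × (2.1 - 2)/(6 - 2) × (2.1 - 4)/(6 - 4) × (2.1 - 8)/(6 - 8) = -0.024522
L_4(2.1) = (2.1 - 0)/(8 - 0) × (2.1 - 2)/(8 - 2) × (2.1 - 4)/(8 - 4) × (2.1 - 6)/(8 - 6) = 0.004052

P(2.1) = 21×L_0(2.1) + 7×L_1(2.1) + (-13)×L_2(2.1) + 9×L_3(2.1) + (-11)×L_4(2.1)
P(2.1) = 5.208591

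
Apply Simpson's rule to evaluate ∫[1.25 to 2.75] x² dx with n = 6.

f(x) = x²
a = 1.25, b = 2.75, n = 6
h = (b - a)/n = 0.250000

Simpson's rule: (h/3)[f(x₀) + 4f(x₁) + 2f(x₂) + ... + f(xₙ)]

x_0 = 1.2500, f(x_0) = 1.562500, coefficient = 1
x_1 = 1.5000, f(x_1) = 2.250000, coefficient = 4
x_2 = 1.7500, f(x_2) = 3.062500, coefficient = 2
x_3 = 2.0000, f(x_3) = 4.000000, coefficient = 4
x_4 = 2.2500, f(x_4) = 5.062500, coefficient = 2
x_5 = 2.5000, f(x_5) = 6.250000, coefficient = 4
x_6 = 2.7500, f(x_6) = 7.562500, coefficient = 1

I ≈ (0.250000/3) × 75.375000 = 6.281250
Exact value: 6.281250
Error: 0.000000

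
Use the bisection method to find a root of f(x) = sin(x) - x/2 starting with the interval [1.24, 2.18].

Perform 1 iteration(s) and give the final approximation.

f(x) = sin(x) - x/2
Initial interval: [1.24, 2.18]

Iteration 1:
  c_1 = (1.240000 + 2.180000)/2 = 1.710000
  f(c_1) = f(1.710000) = 0.135327
  f(a) × f(c) ≥ 0, new interval: [1.710000, 2.180000]

After 1 iteration(s), the approximation is c_1 = 1.710000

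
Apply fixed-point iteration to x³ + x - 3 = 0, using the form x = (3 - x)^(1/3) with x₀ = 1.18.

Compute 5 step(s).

Equation: x³ + x - 3 = 0
Fixed-point form: x = (3 - x)^(1/3)
x₀ = 1.18

x_1 = g(1.180000) = 1.220929
x_2 = g(1.220929) = 1.211707
x_3 = g(1.211707) = 1.213797
x_4 = g(1.213797) = 1.213324
x_5 = g(1.213324) = 1.213431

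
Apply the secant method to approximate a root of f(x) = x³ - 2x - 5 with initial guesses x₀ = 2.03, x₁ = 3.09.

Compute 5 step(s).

f(x) = x³ - 2x - 5
x₀ = 2.03, x₁ = 3.09

Secant formula: x_{n+1} = x_n - f(x_n)(x_n - x_{n-1})/(f(x_n) - f(x_{n-1}))

Iteration 1:
  f(2.030000) = -0.694573
  f(3.090000) = 18.323629
  x_2 = 3.090000 - 18.323629×(3.090000 - 2.030000)/(18.323629 - (-0.694573))
       = 2.068713
Iteration 2:
  f(3.090000) = 18.323629
  f(2.068713) = -0.284219
  x_3 = 2.068713 - (-0.284219)×(2.068713 - 3.090000)/(-0.284219 - 18.323629)
       = 2.084312
Iteration 3:
  f(2.068713) = -0.284219
  f(2.084312) = -0.113629
  x_4 = 2.084312 - (-0.113629)×(2.084312 - 2.068713)/(-0.113629 - (-0.284219))
       = 2.094703
Iteration 4:
  f(2.084312) = -0.113629
  f(2.094703) = 0.001687
  x_5 = 2.094703 - 0.001687×(2.094703 - 2.084312)/(0.001687 - (-0.113629))
       = 2.094551
Iteration 5:
  f(2.094703) = 0.001687
  f(2.094551) = -0.000010
  x_6 = 2.094551 - (-0.000010)×(2.094551 - 2.094703)/(-0.000010 - 0.001687)
       = 2.094551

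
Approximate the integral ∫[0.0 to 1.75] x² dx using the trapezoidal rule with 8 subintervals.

f(x) = x²
a = 0.0, b = 1.75, n = 8
h = (b - a)/n = 0.218750

Trapezoidal rule: (h/2)[f(x₀) + 2f(x₁) + 2f(x₂) + ... + f(xₙ)]

x_0 = 0.0000, f(x_0) = 0.000000, coefficient = 1
x_1 = 0.2188, f(x_1) = 0.047852, coefficient = 2
x_2 = 0.4375, f(x_2) = 0.191406, coefficient = 2
x_3 = 0.6562, f(x_3) = 0.430664, coefficient = 2
x_4 = 0.8750, f(x_4) = 0.765625, coefficient = 2
x_5 = 1.0938, f(x_5) = 1.196289, coefficient = 2
x_6 = 1.3125, f(x_6) = 1.722656, coefficient = 2
x_7 = 1.5312, f(x_7) = 2.344727, coefficient = 2
x_8 = 1.7500, f(x_8) = 3.062500, coefficient = 1

I ≈ (0.218750/2) × 16.460938 = 1.800415
Exact value: 1.786458
Error: 0.013957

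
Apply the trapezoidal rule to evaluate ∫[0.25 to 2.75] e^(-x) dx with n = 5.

f(x) = e^(-x)
a = 0.25, b = 2.75, n = 5
h = (b - a)/n = 0.500000

Trapezoidal rule: (h/2)[f(x₀) + 2f(x₁) + 2f(x₂) + ... + f(xₙ)]

x_0 = 0.2500, f(x_0) = 0.778801, coefficient = 1
x_1 = 0.7500, f(x_1) = 0.472367, coefficient = 2
x_2 = 1.2500, f(x_2) = 0.286505, coefficient = 2
x_3 = 1.7500, f(x_3) = 0.173774, coefficient = 2
x_4 = 2.2500, f(x_4) = 0.105399, coefficient = 2
x_5 = 2.7500, f(x_5) = 0.063928, coefficient = 1

I ≈ (0.500000/2) × 2.918818 = 0.729704
Exact value: 0.714873
Error: 0.014831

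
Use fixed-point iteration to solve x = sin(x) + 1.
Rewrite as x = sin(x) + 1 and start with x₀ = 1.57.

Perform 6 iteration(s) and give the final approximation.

Equation: x = sin(x) + 1
Fixed-point form: x = sin(x) + 1
x₀ = 1.57

x_1 = g(1.570000) = 2.000000
x_2 = g(2.000000) = 1.909298
x_3 = g(1.909298) = 1.943253
x_4 = g(1.943253) = 1.931436
x_5 = g(1.931436) = 1.935671
x_6 = g(1.935671) = 1.934168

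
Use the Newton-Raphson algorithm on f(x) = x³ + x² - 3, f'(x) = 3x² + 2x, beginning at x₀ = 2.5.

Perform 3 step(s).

f(x) = x³ + x² - 3
f'(x) = 3x² + 2x
x₀ = 2.5

Newton-Raphson formula: x_{n+1} = x_n - f(x_n)/f'(x_n)

Iteration 1:
  f(2.500000) = 18.875000
  f'(2.500000) = 23.750000
  x_1 = 2.500000 - 18.875000/23.750000 = 1.705263
Iteration 2:
  f(1.705263) = 4.866695
  f'(1.705263) = 12.134294
  x_2 = 1.705263 - 4.866695/12.134294 = 1.304194
Iteration 3:
  f(1.304194) = 0.919251
  f'(1.304194) = 7.711150
  x_3 = 1.304194 - 0.919251/7.711150 = 1.184983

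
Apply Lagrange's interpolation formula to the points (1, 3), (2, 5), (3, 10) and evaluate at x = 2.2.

Lagrange interpolation formula:
P(x) = Σ yᵢ × Lᵢ(x)
where Lᵢ(x) = Π_{j≠i} (x - xⱼ)/(xᵢ - xⱼ)

L_0(2.2) = (2.2 - 2)/(1 - 2) × (2.2 - 3)/(1 - 3) = -0.080000
L_1(2.2) = (2.2 - 1)/(2 - 1) × (2.2 - 3)/(2 - 3) = 0.960000
L_2(2.2) = (2.2 - 1)/(3 - 1) × (2.2 - 2)/(3 - 2) = 0.120000

P(2.2) = 3×L_0(2.2) + 5×L_1(2.2) + 10×L_2(2.2)
P(2.2) = 5.760000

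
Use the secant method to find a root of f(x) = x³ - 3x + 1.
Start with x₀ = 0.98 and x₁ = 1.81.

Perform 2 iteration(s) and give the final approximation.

f(x) = x³ - 3x + 1
x₀ = 0.98, x₁ = 1.81

Secant formula: x_{n+1} = x_n - f(x_n)(x_n - x_{n-1})/(f(x_n) - f(x_{n-1}))

Iteration 1:
  f(0.980000) = -0.998808
  f(1.810000) = 1.499741
  x_2 = 1.810000 - 1.499741×(1.810000 - 0.980000)/(1.499741 - (-0.998808))
       = 1.311797
Iteration 2:
  f(1.810000) = 1.499741
  f(1.311797) = -0.678036
  x_3 = 1.311797 - (-0.678036)×(1.311797 - 1.810000)/(-0.678036 - 1.499741)
       = 1.466909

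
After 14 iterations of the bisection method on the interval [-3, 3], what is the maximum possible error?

Bisection error bound: |error| ≤ (b-a)/2^n
|error| ≤ (3 - (-3))/2^14 = 6/2^14
|error| ≤ 0.0003662109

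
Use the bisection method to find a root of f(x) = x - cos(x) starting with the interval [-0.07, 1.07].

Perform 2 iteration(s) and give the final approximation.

f(x) = x - cos(x)
Initial interval: [-0.07, 1.07]

Iteration 1:
  c_1 = (-0.070000 + 1.070000)/2 = 0.500000
  f(c_1) = f(0.500000) = -0.377583
  f(a) × f(c) ≥ 0, new interval: [0.500000, 1.070000]
Iteration 2:
  c_2 = (0.500000 + 1.070000)/2 = 0.785000
  f(c_2) = f(0.785000) = 0.077612
  f(a) × f(c) < 0, new interval: [0.500000, 0.785000]

After 2 iteration(s), the approximation is c_2 = 0.785000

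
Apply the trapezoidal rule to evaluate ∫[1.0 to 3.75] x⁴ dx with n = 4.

f(x) = x⁴
a = 1.0, b = 3.75, n = 4
h = (b - a)/n = 0.687500

Trapezoidal rule: (h/2)[f(x₀) + 2f(x₁) + 2f(x₂) + ... + f(xₙ)]

x_0 = 1.0000, f(x_0) = 1.000000, coefficient = 1
x_1 = 1.6875, f(x_1) = 8.109146, coefficient = 2
x_2 = 2.3750, f(x_2) = 31.816650, coefficient = 2
x_3 = 3.0625, f(x_3) = 87.963882, coefficient = 2
x_4 = 3.7500, f(x_4) = 197.753906, coefficient = 1

I ≈ (0.687500/2) × 454.533264 = 156.245810
Exact value: 148.115430
Error: 8.130380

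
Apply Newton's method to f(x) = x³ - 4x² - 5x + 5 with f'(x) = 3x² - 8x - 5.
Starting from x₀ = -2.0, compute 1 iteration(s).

f(x) = x³ - 4x² - 5x + 5
f'(x) = 3x² - 8x - 5
x₀ = -2.0

Newton-Raphson formula: x_{n+1} = x_n - f(x_n)/f'(x_n)

Iteration 1:
  f(-2.000000) = -9.000000
  f'(-2.000000) = 23.000000
  x_1 = -2.000000 - (-9.000000)/23.000000 = -1.608696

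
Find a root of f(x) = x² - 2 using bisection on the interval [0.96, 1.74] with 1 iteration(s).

f(x) = x² - 2
Initial interval: [0.96, 1.74]

Iteration 1:
  c_1 = (0.960000 + 1.740000)/2 = 1.350000
  f(c_1) = f(1.350000) = -0.177500
  f(a) × f(c) ≥ 0, new interval: [1.350000, 1.740000]

After 1 iteration(s), the approximation is c_1 = 1.350000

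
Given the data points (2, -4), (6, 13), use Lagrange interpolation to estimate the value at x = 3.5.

Lagrange interpolation formula:
P(x) = Σ yᵢ × Lᵢ(x)
where Lᵢ(x) = Π_{j≠i} (x - xⱼ)/(xᵢ - xⱼ)

L_0(3.5) = (3.5 - 6)/(2 - 6) = 0.625000
L_1(3.5) = (3.5 - 2)/(6 - 2) = 0.375000

P(3.5) = (-4)×L_0(3.5) + 13×L_1(3.5)
P(3.5) = 2.375000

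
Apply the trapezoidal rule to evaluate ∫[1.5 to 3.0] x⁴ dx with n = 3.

f(x) = x⁴
a = 1.5, b = 3.0, n = 3
h = (b - a)/n = 0.500000

Trapezoidal rule: (h/2)[f(x₀) + 2f(x₁) + 2f(x₂) + ... + f(xₙ)]

x_0 = 1.5000, f(x_0) = 5.062500, coefficient = 1
x_1 = 2.0000, f(x_1) = 16.000000, coefficient = 2
x_2 = 2.5000, f(x_2) = 39.062500, coefficient = 2
x_3 = 3.0000, f(x_3) = 81.000000, coefficient = 1

I ≈ (0.500000/2) × 196.187500 = 49.046875
Exact value: 47.081250
Error: 1.965625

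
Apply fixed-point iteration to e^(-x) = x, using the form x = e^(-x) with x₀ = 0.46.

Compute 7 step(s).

Equation: e^(-x) = x
Fixed-point form: x = e^(-x)
x₀ = 0.46

x_1 = g(0.460000) = 0.631284
x_2 = g(0.631284) = 0.531909
x_3 = g(0.531909) = 0.587483
x_4 = g(0.587483) = 0.555724
x_5 = g(0.555724) = 0.573657
x_6 = g(0.573657) = 0.563461
x_7 = g(0.563461) = 0.569235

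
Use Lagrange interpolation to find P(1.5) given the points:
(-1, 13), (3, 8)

Lagrange interpolation formula:
P(x) = Σ yᵢ × Lᵢ(x)
where Lᵢ(x) = Π_{j≠i} (x - xⱼ)/(xᵢ - xⱼ)

L_0(1.5) = (1.5 - 3)/(-1 - 3) = 0.375000
L_1(1.5) = (1.5 - (-1))/(3 - (-1)) = 0.625000

P(1.5) = 13×L_0(1.5) + 8×L_1(1.5)
P(1.5) = 9.875000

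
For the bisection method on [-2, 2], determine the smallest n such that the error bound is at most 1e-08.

We need (b-a)/2^n ≤ 1e-08
(2 - (-2))/2^n ≤ 1e-08
4/2^n ≤ 1e-08
2^n ≥ 400000000
n ≥ log₂(400000000) = 28.58
n ≥ 29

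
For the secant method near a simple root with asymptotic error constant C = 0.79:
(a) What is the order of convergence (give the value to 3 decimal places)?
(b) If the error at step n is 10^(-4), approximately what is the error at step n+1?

(a) Secant method has superlinear convergence with order φ = (1+√5)/2 ≈ 1.618.
    This means |e_{n+1}| ≈ C|e_n|^1.618.

(b) With |e_n| = 10^(-4) and C = 0.79:
    |e_{n+1}| ≈ 0.79 × (10^(-4))^1.618 = 0.79 × 10^(-6.47)

(a) ≈ 1.618 (golden ratio); (b) |e_{n+1}| ≈ 2.664e-07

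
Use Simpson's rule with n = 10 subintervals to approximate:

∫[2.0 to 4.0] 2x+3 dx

f(x) = 2x+3
a = 2.0, b = 4.0, n = 10
h = (b - a)/n = 0.200000

Simpson's rule: (h/3)[f(x₀) + 4f(x₁) + 2f(x₂) + ... + f(xₙ)]

x_0 = 2.0000, f(x_0) = 7.000000, coefficient = 1
x_1 = 2.2000, f(x_1) = 7.400000, coefficient = 4
x_2 = 2.4000, f(x_2) = 7.800000, coefficient = 2
x_3 = 2.6000, f(x_3) = 8.200000, coefficient = 4
x_4 = 2.8000, f(x_4) = 8.600000, coefficient = 2
x_5 = 3.0000, f(x_5) = 9.000000, coefficient = 4
x_6 = 3.2000, f(x_6) = 9.400000, coefficient = 2
x_7 = 3.4000, f(x_7) = 9.800000, coefficient = 4
x_8 = 3.6000, f(x_8) = 10.200000, coefficient = 2
x_9 = 3.8000, f(x_9) = 10.600000, coefficient = 4
x_10 = 4.0000, f(x_10) = 11.000000, coefficient = 1

I ≈ (0.200000/3) × 270.000000 = 18.000000
Exact value: 18.000000
Error: 0.000000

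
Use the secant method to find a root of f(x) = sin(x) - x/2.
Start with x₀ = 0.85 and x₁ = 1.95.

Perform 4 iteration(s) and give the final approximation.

f(x) = sin(x) - x/2
x₀ = 0.85, x₁ = 1.95

Secant formula: x_{n+1} = x_n - f(x_n)(x_n - x_{n-1})/(f(x_n) - f(x_{n-1}))

Iteration 1:
  f(0.850000) = 0.326280
  f(1.950000) = -0.046040
  x_2 = 1.950000 - (-0.046040)×(1.950000 - 0.850000)/(-0.046040 - 0.326280)
       = 1.813977
Iteration 2:
  f(1.950000) = -0.046040
  f(1.813977) = 0.063589
  x_3 = 1.813977 - 0.063589×(1.813977 - 1.950000)/(0.063589 - (-0.046040))
       = 1.892875
Iteration 3:
  f(1.813977) = 0.063589
  f(1.892875) = 0.002142
  x_4 = 1.892875 - 0.002142×(1.892875 - 1.813977)/(0.002142 - 0.063589)
       = 1.895625
Iteration 4:
  f(1.892875) = 0.002142
  f(1.895625) = -0.000107
  x_5 = 1.895625 - (-0.000107)×(1.895625 - 1.892875)/(-0.000107 - 0.002142)
       = 1.895494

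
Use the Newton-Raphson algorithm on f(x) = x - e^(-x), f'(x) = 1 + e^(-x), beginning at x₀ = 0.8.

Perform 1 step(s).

f(x) = x - e^(-x)
f'(x) = 1 + e^(-x)
x₀ = 0.8

Newton-Raphson formula: x_{n+1} = x_n - f(x_n)/f'(x_n)

Iteration 1:
  f(0.800000) = 0.350671
  f'(0.800000) = 1.449329
  x_1 = 0.800000 - 0.350671/1.449329 = 0.558046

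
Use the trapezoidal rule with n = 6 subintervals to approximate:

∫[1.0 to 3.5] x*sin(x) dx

f(x) = x*sin(x)
a = 1.0, b = 3.5, n = 6
h = (b - a)/n = 0.416667

Trapezoidal rule: (h/2)[f(x₀) + 2f(x₁) + 2f(x₂) + ... + f(xₙ)]

x_0 = 1.0000, f(x_0) = 0.841471, coefficient = 1
x_1 = 1.4167, f(x_1) = 1.399873, coefficient = 2
x_2 = 1.8333, f(x_2) = 1.770514, coefficient = 2
x_3 = 2.2500, f(x_3) = 1.750665, coefficient = 2
x_4 = 2.6667, f(x_4) = 1.219394, coefficient = 2
x_5 = 3.0833, f(x_5) = 0.179531, coefficient = 2
x_6 = 3.5000, f(x_6) = -1.227741, coefficient = 1

I ≈ (0.416667/2) × 12.253682 = 2.552850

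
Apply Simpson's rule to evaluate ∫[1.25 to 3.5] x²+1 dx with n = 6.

f(x) = x²+1
a = 1.25, b = 3.5, n = 6
h = (b - a)/n = 0.375000

Simpson's rule: (h/3)[f(x₀) + 4f(x₁) + 2f(x₂) + ... + f(xₙ)]

x_0 = 1.2500, f(x_0) = 2.562500, coefficient = 1
x_1 = 1.6250, f(x_1) = 3.640625, coefficient = 4
x_2 = 2.0000, f(x_2) = 5.000000, coefficient = 2
x_3 = 2.3750, f(x_3) = 6.640625, coefficient = 4
x_4 = 2.7500, f(x_4) = 8.562500, coefficient = 2
x_5 = 3.1250, f(x_5) = 10.765625, coefficient = 4
x_6 = 3.5000, f(x_6) = 13.250000, coefficient = 1

I ≈ (0.375000/3) × 127.125000 = 15.890625
Exact value: 15.890625
Error: 0.000000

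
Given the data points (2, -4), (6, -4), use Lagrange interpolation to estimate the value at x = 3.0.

Lagrange interpolation formula:
P(x) = Σ yᵢ × Lᵢ(x)
where Lᵢ(x) = Π_{j≠i} (x - xⱼ)/(xᵢ - xⱼ)

L_0(3.0) = (3.0 - 6)/(2 - 6) = 0.750000
L_1(3.0) = (3.0 - 2)/(6 - 2) = 0.250000

P(3.0) = (-4)×L_0(3.0) + (-4)×L_1(3.0)
P(3.0) = -4.000000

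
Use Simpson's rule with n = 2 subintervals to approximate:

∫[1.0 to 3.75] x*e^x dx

f(x) = x*e^x
a = 1.0, b = 3.75, n = 2
h = (b - a)/n = 1.375000

Simpson's rule: (h/3)[f(x₀) + 4f(x₁) + 2f(x₂) + ... + f(xₙ)]

x_0 = 1.0000, f(x_0) = 2.718282, coefficient = 1
x_1 = 2.3750, f(x_1) = 25.533656, coefficient = 4
x_2 = 3.7500, f(x_2) = 159.454058, coefficient = 1

I ≈ (1.375000/3) × 264.306965 = 121.140692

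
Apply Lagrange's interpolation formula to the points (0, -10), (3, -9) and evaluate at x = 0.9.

Lagrange interpolation formula:
P(x) = Σ yᵢ × Lᵢ(x)
where Lᵢ(x) = Π_{j≠i} (x - xⱼ)/(xᵢ - xⱼ)

L_0(0.9) = (0.9 - 3)/(0 - 3) = 0.700000
L_1(0.9) = (0.9 - 0)/(3 - 0) = 0.300000

P(0.9) = (-10)×L_0(0.9) + (-9)×L_1(0.9)
P(0.9) = -9.700000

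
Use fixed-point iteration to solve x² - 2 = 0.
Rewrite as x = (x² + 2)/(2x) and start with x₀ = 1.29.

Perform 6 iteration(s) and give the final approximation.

Equation: x² - 2 = 0
Fixed-point form: x = (x² + 2)/(2x)
x₀ = 1.29

x_1 = g(1.290000) = 1.420194
x_2 = g(1.420194) = 1.414226
x_3 = g(1.414226) = 1.414214
x_4 = g(1.414214) = 1.414214
x_5 = g(1.414214) = 1.414214
x_6 = g(1.414214) = 1.414214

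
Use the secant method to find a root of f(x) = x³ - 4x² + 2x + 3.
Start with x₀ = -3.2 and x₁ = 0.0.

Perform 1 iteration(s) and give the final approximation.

f(x) = x³ - 4x² + 2x + 3
x₀ = -3.2, x₁ = 0.0

Secant formula: x_{n+1} = x_n - f(x_n)(x_n - x_{n-1})/(f(x_n) - f(x_{n-1}))

Iteration 1:
  f(-3.200000) = -77.128000
  f(0.000000) = 3.000000
  x_2 = 0.000000 - 3.000000×(0.000000 - (-3.200000))/(3.000000 - (-77.128000))
       = -0.119808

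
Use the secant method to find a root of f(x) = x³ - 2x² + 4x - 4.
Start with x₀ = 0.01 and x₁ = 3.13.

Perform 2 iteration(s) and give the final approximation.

f(x) = x³ - 2x² + 4x - 4
x₀ = 0.01, x₁ = 3.13

Secant formula: x_{n+1} = x_n - f(x_n)(x_n - x_{n-1})/(f(x_n) - f(x_{n-1}))

Iteration 1:
  f(0.010000) = -3.960199
  f(3.130000) = 19.590497
  x_2 = 3.130000 - 19.590497×(3.130000 - 0.010000)/(19.590497 - (-3.960199))
       = 0.534648
Iteration 2:
  f(3.130000) = 19.590497
  f(0.534648) = -2.280277
  x_3 = 0.534648 - (-2.280277)×(0.534648 - 3.130000)/(-2.280277 - 19.590497)
       = 0.805243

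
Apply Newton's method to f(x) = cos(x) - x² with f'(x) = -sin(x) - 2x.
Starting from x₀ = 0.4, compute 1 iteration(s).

f(x) = cos(x) - x²
f'(x) = -sin(x) - 2x
x₀ = 0.4

Newton-Raphson formula: x_{n+1} = x_n - f(x_n)/f'(x_n)

Iteration 1:
  f(0.400000) = 0.761061
  f'(0.400000) = -1.189418
  x_1 = 0.400000 - 0.761061/(-1.189418) = 1.039860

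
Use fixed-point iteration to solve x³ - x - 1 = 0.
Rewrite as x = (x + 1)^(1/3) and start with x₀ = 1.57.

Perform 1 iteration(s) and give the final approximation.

Equation: x³ - x - 1 = 0
Fixed-point form: x = (x + 1)^(1/3)
x₀ = 1.57

x_1 = g(1.570000) = 1.369760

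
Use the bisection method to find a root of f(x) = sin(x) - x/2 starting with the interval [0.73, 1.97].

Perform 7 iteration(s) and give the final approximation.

f(x) = sin(x) - x/2
Initial interval: [0.73, 1.97]

Iteration 1:
  c_1 = (0.730000 + 1.970000)/2 = 1.350000
  f(c_1) = f(1.350000) = 0.300723
  f(a) × f(c) ≥ 0, new interval: [1.350000, 1.970000]
Iteration 2:
  c_2 = (1.350000 + 1.970000)/2 = 1.660000
  f(c_2) = f(1.660000) = 0.166024
  f(a) × f(c) ≥ 0, new interval: [1.660000, 1.970000]
Iteration 3:
  c_3 = (1.660000 + 1.970000)/2 = 1.815000
  f(c_3) = f(1.815000) = 0.062830
  f(a) × f(c) ≥ 0, new interval: [1.815000, 1.970000]
Iteration 4:
  c_4 = (1.815000 + 1.970000)/2 = 1.892500
  f(c_4) = f(1.892500) = 0.002448
  f(a) × f(c) ≥ 0, new interval: [1.892500, 1.970000]
Iteration 5:
  c_5 = (1.892500 + 1.970000)/2 = 1.931250
  f(c_5) = f(1.931250) = -0.029888
  f(a) × f(c) < 0, new interval: [1.892500, 1.931250]
Iteration 6:
  c_6 = (1.892500 + 1.931250)/2 = 1.911875
  f(c_6) = f(1.911875) = -0.013543
  f(a) × f(c) < 0, new interval: [1.892500, 1.911875]
Iteration 7:
  c_7 = (1.892500 + 1.911875)/2 = 1.902188
  f(c_7) = f(1.902188) = -0.005503
  f(a) × f(c) < 0, new interval: [1.892500, 1.902188]

After 7 iteration(s), the approximation is c_7 = 1.902188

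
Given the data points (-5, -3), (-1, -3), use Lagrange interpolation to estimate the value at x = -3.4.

Lagrange interpolation formula:
P(x) = Σ yᵢ × Lᵢ(x)
where Lᵢ(x) = Π_{j≠i} (x - xⱼ)/(xᵢ - xⱼ)

L_0(-3.4) = (-3.4 - (-1))/(-5 - (-1)) = 0.600000
L_1(-3.4) = (-3.4 - (-5))/(-1 - (-5)) = 0.400000

P(-3.4) = (-3)×L_0(-3.4) + (-3)×L_1(-3.4)
P(-3.4) = -3.000000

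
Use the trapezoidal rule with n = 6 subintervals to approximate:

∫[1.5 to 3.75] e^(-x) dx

f(x) = e^(-x)
a = 1.5, b = 3.75, n = 6
h = (b - a)/n = 0.375000

Trapezoidal rule: (h/2)[f(x₀) + 2f(x₁) + 2f(x₂) + ... + f(xₙ)]

x_0 = 1.5000, f(x_0) = 0.223130, coefficient = 1
x_1 = 1.8750, f(x_1) = 0.153355, coefficient = 2
x_2 = 2.2500, f(x_2) = 0.105399, coefficient = 2
x_3 = 2.6250, f(x_3) = 0.072440, coefficient = 2
x_4 = 3.0000, f(x_4) = 0.049787, coefficient = 2
x_5 = 3.3750, f(x_5) = 0.034218, coefficient = 2
x_6 = 3.7500, f(x_6) = 0.023518, coefficient = 1

I ≈ (0.375000/2) × 1.077046 = 0.201946
Exact value: 0.199612
Error: 0.002334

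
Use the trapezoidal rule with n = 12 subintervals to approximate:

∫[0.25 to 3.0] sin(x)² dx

f(x) = sin(x)²
a = 0.25, b = 3.0, n = 12
h = (b - a)/n = 0.229167

Trapezoidal rule: (h/2)[f(x₀) + 2f(x₁) + 2f(x₂) + ... + f(xₙ)]

x_0 = 0.2500, f(x_0) = 0.061209, coefficient = 1
x_1 = 0.4792, f(x_1) = 0.212558, coefficient = 2
x_2 = 0.7083, f(x_2) = 0.423240, coefficient = 2
x_3 = 0.9375, f(x_3) = 0.649767, coefficient = 2
x_4 = 1.1667, f(x_4) = 0.845379, coefficient = 2
x_5 = 1.3958, f(x_5) = 0.969699, coefficient = 2
x_6 = 1.6250, f(x_6) = 0.997065, coefficient = 2
x_7 = 1.8542, f(x_7) = 0.921828, coefficient = 2
x_8 = 2.0833, f(x_8) = 0.759518, coefficient = 2
x_9 = 2.3125, f(x_9) = 0.543639, coefficient = 2
x_10 = 2.5417, f(x_10) = 0.318752, coefficient = 2
x_11 = 2.7708, f(x_11) = 0.131278, coefficient = 2
x_12 = 3.0000, f(x_12) = 0.019915, coefficient = 1

I ≈ (0.229167/2) × 13.626568 = 1.561378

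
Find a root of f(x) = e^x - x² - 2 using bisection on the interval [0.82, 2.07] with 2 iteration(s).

f(x) = e^x - x² - 2
Initial interval: [0.82, 2.07]

Iteration 1:
  c_1 = (0.820000 + 2.070000)/2 = 1.445000
  f(c_1) = f(1.445000) = 0.153827
  f(a) × f(c) < 0, new interval: [0.820000, 1.445000]
Iteration 2:
  c_2 = (0.820000 + 1.445000)/2 = 1.132500
  f(c_2) = f(1.132500) = -0.179151
  f(a) × f(c) ≥ 0, new interval: [1.132500, 1.445000]

After 2 iteration(s), the approximation is c_2 = 1.132500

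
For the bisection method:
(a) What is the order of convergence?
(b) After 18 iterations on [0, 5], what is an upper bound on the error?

(a) Bisection has linear (order 1) convergence; the error is halved each step.

(b) Error bound = (b-a)/2^n = (5 - 0)/2^{18}
    = 5/2^{18}

(a) 1 (linear); (b) error ≤ 1.91e-05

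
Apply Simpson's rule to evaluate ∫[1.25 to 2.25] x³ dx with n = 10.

f(x) = x³
a = 1.25, b = 2.25, n = 10
h = (b - a)/n = 0.100000

Simpson's rule: (h/3)[f(x₀) + 4f(x₁) + 2f(x₂) + ... + f(xₙ)]

x_0 = 1.2500, f(x_0) = 1.953125, coefficient = 1
x_1 = 1.3500, f(x_1) = 2.460375, coefficient = 4
x_2 = 1.4500, f(x_2) = 3.048625, coefficient = 2
x_3 = 1.5500, f(x_3) = 3.723875, coefficient = 4
x_4 = 1.6500, f(x_4) = 4.492125, coefficient = 2
x_5 = 1.7500, f(x_5) = 5.359375, coefficient = 4
x_6 = 1.8500, f(x_6) = 6.331625, coefficient = 2
x_7 = 1.9500, f(x_7) = 7.414875, coefficient = 4
x_8 = 2.0500, f(x_8) = 8.615125, coefficient = 2
x_9 = 2.1500, f(x_9) = 9.938375, coefficient = 4
x_10 = 2.2500, f(x_10) = 11.390625, coefficient = 1

I ≈ (0.100000/3) × 173.906250 = 5.796875
Exact value: 5.796875
Error: 0.000000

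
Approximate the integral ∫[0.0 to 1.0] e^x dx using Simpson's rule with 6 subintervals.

f(x) = e^x
a = 0.0, b = 1.0, n = 6
h = (b - a)/n = 0.166667

Simpson's rule: (h/3)[f(x₀) + 4f(x₁) + 2f(x₂) + ... + f(xₙ)]

x_0 = 0.0000, f(x_0) = 1.000000, coefficient = 1
x_1 = 0.1667, f(x_1) = 1.181360, coefficient = 4
x_2 = 0.3333, f(x_2) = 1.395612, coefficient = 2
x_3 = 0.5000, f(x_3) = 1.648721, coefficient = 4
x_4 = 0.6667, f(x_4) = 1.947734, coefficient = 2
x_5 = 0.8333, f(x_5) = 2.300976, coefficient = 4
x_6 = 1.0000, f(x_6) = 2.718282, coefficient = 1

I ≈ (0.166667/3) × 30.929205 = 1.718289
Exact value: 1.718282
Error: 0.000007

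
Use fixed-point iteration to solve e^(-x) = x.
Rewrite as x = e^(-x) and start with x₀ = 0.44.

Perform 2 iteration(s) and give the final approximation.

Equation: e^(-x) = x
Fixed-point form: x = e^(-x)
x₀ = 0.44

x_1 = g(0.440000) = 0.644036
x_2 = g(0.644036) = 0.525168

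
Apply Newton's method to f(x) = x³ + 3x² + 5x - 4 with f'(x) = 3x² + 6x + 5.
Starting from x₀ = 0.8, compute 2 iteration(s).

f(x) = x³ + 3x² + 5x - 4
f'(x) = 3x² + 6x + 5
x₀ = 0.8

Newton-Raphson formula: x_{n+1} = x_n - f(x_n)/f'(x_n)

Iteration 1:
  f(0.800000) = 2.432000
  f'(0.800000) = 11.720000
  x_1 = 0.800000 - 2.432000/11.720000 = 0.592491
Iteration 2:
  f(0.592491) = 0.223588
  f'(0.592491) = 9.608087
  x_2 = 0.592491 - 0.223588/9.608087 = 0.569221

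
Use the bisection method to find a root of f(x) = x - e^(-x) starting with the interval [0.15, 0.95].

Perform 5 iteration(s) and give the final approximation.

f(x) = x - e^(-x)
Initial interval: [0.15, 0.95]

Iteration 1:
  c_1 = (0.150000 + 0.950000)/2 = 0.550000
  f(c_1) = f(0.550000) = -0.026950
  f(a) × f(c) ≥ 0, new interval: [0.550000, 0.950000]
Iteration 2:
  c_2 = (0.550000 + 0.950000)/2 = 0.750000
  f(c_2) = f(0.750000) = 0.277633
  f(a) × f(c) < 0, new interval: [0.550000, 0.750000]
Iteration 3:
  c_3 = (0.550000 + 0.750000)/2 = 0.650000
  f(c_3) = f(0.650000) = 0.127954
  f(a) × f(c) < 0, new interval: [0.550000, 0.650000]
Iteration 4:
  c_4 = (0.550000 + 0.650000)/2 = 0.600000
  f(c_4) = f(0.600000) = 0.051188
  f(a) × f(c) < 0, new interval: [0.550000, 0.600000]
Iteration 5:
  c_5 = (0.550000 + 0.600000)/2 = 0.575000
  f(c_5) = f(0.575000) = 0.012295
  f(a) × f(c) < 0, new interval: [0.550000, 0.575000]

After 5 iteration(s), the approximation is c_5 = 0.575000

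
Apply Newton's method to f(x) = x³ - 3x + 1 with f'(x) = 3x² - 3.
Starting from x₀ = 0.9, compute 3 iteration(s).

f(x) = x³ - 3x + 1
f'(x) = 3x² - 3
x₀ = 0.9

Newton-Raphson formula: x_{n+1} = x_n - f(x_n)/f'(x_n)

Iteration 1:
  f(0.900000) = -0.971000
  f'(0.900000) = -0.570000
  x_1 = 0.900000 - (-0.971000)/(-0.570000) = -0.803509
Iteration 2:
  f(-0.803509) = 2.891760
  f'(-0.803509) = -1.063121
  x_2 = -0.803509 - 2.891760/(-1.063121) = 1.916558
Iteration 3:
  f(1.916558) = 2.290216
  f'(1.916558) = 8.019582
  x_3 = 1.916558 - 2.290216/8.019582 = 1.630980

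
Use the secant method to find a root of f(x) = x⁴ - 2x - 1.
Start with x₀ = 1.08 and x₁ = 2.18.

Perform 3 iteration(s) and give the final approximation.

f(x) = x⁴ - 2x - 1
x₀ = 1.08, x₁ = 2.18

Secant formula: x_{n+1} = x_n - f(x_n)(x_n - x_{n-1})/(f(x_n) - f(x_{n-1}))

Iteration 1:
  f(1.080000) = -1.799511
  f(2.180000) = 17.225306
  x_2 = 2.180000 - 17.225306×(2.180000 - 1.080000)/(17.225306 - (-1.799511))
       = 1.184046
Iteration 2:
  f(2.180000) = 17.225306
  f(1.184046) = -1.402585
  x_3 = 1.184046 - (-1.402585)×(1.184046 - 2.180000)/(-1.402585 - 17.225306)
       = 1.259037
Iteration 3:
  f(1.184046) = -1.402585
  f(1.259037) = -1.005300
  x_4 = 1.259037 - (-1.005300)×(1.259037 - 1.184046)/(-1.005300 - (-1.402585))
       = 1.448794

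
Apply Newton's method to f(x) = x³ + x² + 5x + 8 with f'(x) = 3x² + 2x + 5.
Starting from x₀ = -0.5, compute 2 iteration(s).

f(x) = x³ + x² + 5x + 8
f'(x) = 3x² + 2x + 5
x₀ = -0.5

Newton-Raphson formula: x_{n+1} = x_n - f(x_n)/f'(x_n)

Iteration 1:
  f(-0.500000) = 5.625000
  f'(-0.500000) = 4.750000
  x_1 = -0.500000 - 5.625000/4.750000 = -1.684211
Iteration 2:
  f(-1.684211) = -2.361860
  f'(-1.684211) = 10.141274
  x_2 = -1.684211 - (-2.361860)/10.141274 = -1.451315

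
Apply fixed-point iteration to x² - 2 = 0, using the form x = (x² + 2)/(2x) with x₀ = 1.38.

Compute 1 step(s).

Equation: x² - 2 = 0
Fixed-point form: x = (x² + 2)/(2x)
x₀ = 1.38

x_1 = g(1.380000) = 1.414638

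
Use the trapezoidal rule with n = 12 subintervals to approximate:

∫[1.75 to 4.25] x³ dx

f(x) = x³
a = 1.75, b = 4.25, n = 12
h = (b - a)/n = 0.208333

Trapezoidal rule: (h/2)[f(x₀) + 2f(x₁) + 2f(x₂) + ... + f(xₙ)]

x_0 = 1.7500, f(x_0) = 5.359375, coefficient = 1
x_1 = 1.9583, f(x_1) = 7.510344, coefficient = 2
x_2 = 2.1667, f(x_2) = 10.171296, coefficient = 2
x_3 = 2.3750, f(x_3) = 13.396484, coefficient = 2
x_4 = 2.5833, f(x_4) = 17.240162, coefficient = 2
x_5 = 2.7917, f(x_5) = 21.756583, coefficient = 2
x_6 = 3.0000, f(x_6) = 27.000000, coefficient = 2
x_7 = 3.2083, f(x_7) = 33.024667, coefficient = 2
x_8 = 3.4167, f(x_8) = 39.884838, coefficient = 2
x_9 = 3.6250, f(x_9) = 47.634766, coefficient = 2
x_10 = 3.8333, f(x_10) = 56.328704, coefficient = 2
x_11 = 4.0417, f(x_11) = 66.020906, coefficient = 2
x_12 = 4.2500, f(x_12) = 76.765625, coefficient = 1

I ≈ (0.208333/2) × 762.062500 = 79.381510
Exact value: 79.218750
Error: 0.162760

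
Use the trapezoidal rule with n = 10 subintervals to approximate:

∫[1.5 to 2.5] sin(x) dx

f(x) = sin(x)
a = 1.5, b = 2.5, n = 10
h = (b - a)/n = 0.100000

Trapezoidal rule: (h/2)[f(x₀) + 2f(x₁) + 2f(x₂) + ... + f(xₙ)]

x_0 = 1.5000, f(x_0) = 0.997495, coefficient = 1
x_1 = 1.6000, f(x_1) = 0.999574, coefficient = 2
x_2 = 1.7000, f(x_2) = 0.991665, coefficient = 2
x_3 = 1.8000, f(x_3) = 0.973848, coefficient = 2
x_4 = 1.9000, f(x_4) = 0.946300, coefficient = 2
x_5 = 2.0000, f(x_5) = 0.909297, coefficient = 2
x_6 = 2.1000, f(x_6) = 0.863209, coefficient = 2
x_7 = 2.2000, f(x_7) = 0.808496, coefficient = 2
x_8 = 2.3000, f(x_8) = 0.745705, coefficient = 2
x_9 = 2.4000, f(x_9) = 0.675463, coefficient = 2
x_10 = 2.5000, f(x_10) = 0.598472, coefficient = 1

I ≈ (0.100000/2) × 17.423083 = 0.871154
Exact value: 0.871881
Error: 0.000727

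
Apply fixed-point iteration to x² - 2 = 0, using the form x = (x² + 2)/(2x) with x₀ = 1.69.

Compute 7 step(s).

Equation: x² - 2 = 0
Fixed-point form: x = (x² + 2)/(2x)
x₀ = 1.69

x_1 = g(1.690000) = 1.436716
x_2 = g(1.436716) = 1.414390
x_3 = g(1.414390) = 1.414214
x_4 = g(1.414214) = 1.414214
x_5 = g(1.414214) = 1.414214
x_6 = g(1.414214) = 1.414214
x_7 = g(1.414214) = 1.414214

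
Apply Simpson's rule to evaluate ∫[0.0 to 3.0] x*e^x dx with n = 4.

f(x) = x*e^x
a = 0.0, b = 3.0, n = 4
h = (b - a)/n = 0.750000

Simpson's rule: (h/3)[f(x₀) + 4f(x₁) + 2f(x₂) + ... + f(xₙ)]

x_0 = 0.0000, f(x_0) = 0.000000, coefficient = 1
x_1 = 0.7500, f(x_1) = 1.587750, coefficient = 4
x_2 = 1.5000, f(x_2) = 6.722534, coefficient = 2
x_3 = 2.2500, f(x_3) = 21.347406, coefficient = 4
x_4 = 3.0000, f(x_4) = 60.256611, coefficient = 1

I ≈ (0.750000/3) × 165.442301 = 41.360575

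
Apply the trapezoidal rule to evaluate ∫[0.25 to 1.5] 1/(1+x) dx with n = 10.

f(x) = 1/(1+x)
a = 0.25, b = 1.5, n = 10
h = (b - a)/n = 0.125000

Trapezoidal rule: (h/2)[f(x₀) + 2f(x₁) + 2f(x₂) + ... + f(xₙ)]

x_0 = 0.2500, f(x_0) = 0.800000, coefficient = 1
x_1 = 0.3750, f(x_1) = 0.727273, coefficient = 2
x_2 = 0.5000, f(x_2) = 0.666667, coefficient = 2
x_3 = 0.6250, f(x_3) = 0.615385, coefficient = 2
x_4 = 0.7500, f(x_4) = 0.571429, coefficient = 2
x_5 = 0.8750, f(x_5) = 0.533333, coefficient = 2
x_6 = 1.0000, f(x_6) = 0.500000, coefficient = 2
x_7 = 1.1250, f(x_7) = 0.470588, coefficient = 2
x_8 = 1.2500, f(x_8) = 0.444444, coefficient = 2
x_9 = 1.3750, f(x_9) = 0.421053, coefficient = 2
x_10 = 1.5000, f(x_10) = 0.400000, coefficient = 1

I ≈ (0.125000/2) × 11.100342 = 0.693771
Exact value: 0.693147
Error: 0.000624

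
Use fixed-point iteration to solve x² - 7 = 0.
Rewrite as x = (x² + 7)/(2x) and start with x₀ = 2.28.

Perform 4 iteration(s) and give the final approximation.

Equation: x² - 7 = 0
Fixed-point form: x = (x² + 7)/(2x)
x₀ = 2.28

x_1 = g(2.280000) = 2.675088
x_2 = g(2.675088) = 2.645912
x_3 = g(2.645912) = 2.645751
x_4 = g(2.645751) = 2.645751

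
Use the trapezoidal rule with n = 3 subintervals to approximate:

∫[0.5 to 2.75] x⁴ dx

f(x) = x⁴
a = 0.5, b = 2.75, n = 3
h = (b - a)/n = 0.750000

Trapezoidal rule: (h/2)[f(x₀) + 2f(x₁) + 2f(x₂) + ... + f(xₙ)]

x_0 = 0.5000, f(x_0) = 0.062500, coefficient = 1
x_1 = 1.2500, f(x_1) = 2.441406, coefficient = 2
x_2 = 2.0000, f(x_2) = 16.000000, coefficient = 2
x_3 = 2.7500, f(x_3) = 57.191406, coefficient = 1

I ≈ (0.750000/2) × 94.136719 = 35.301270
Exact value: 31.449023
Error: 3.852246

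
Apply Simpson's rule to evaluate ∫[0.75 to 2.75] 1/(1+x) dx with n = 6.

f(x) = 1/(1+x)
a = 0.75, b = 2.75, n = 6
h = (b - a)/n = 0.333333

Simpson's rule: (h/3)[f(x₀) + 4f(x₁) + 2f(x₂) + ... + f(xₙ)]

x_0 = 0.7500, f(x_0) = 0.571429, coefficient = 1
x_1 = 1.0833, f(x_1) = 0.480000, coefficient = 4
x_2 = 1.4167, f(x_2) = 0.413793, coefficient = 2
x_3 = 1.7500, f(x_3) = 0.363636, coefficient = 4
x_4 = 2.0833, f(x_4) = 0.324324, coefficient = 2
x_5 = 2.4167, f(x_5) = 0.292683, coefficient = 4
x_6 = 2.7500, f(x_6) = 0.266667, coefficient = 1

I ≈ (0.333333/3) × 6.859607 = 0.762179
Exact value: 0.762140
Error: 0.000039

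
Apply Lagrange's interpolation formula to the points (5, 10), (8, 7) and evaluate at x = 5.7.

Lagrange interpolation formula:
P(x) = Σ yᵢ × Lᵢ(x)
where Lᵢ(x) = Π_{j≠i} (x - xⱼ)/(xᵢ - xⱼ)

L_0(5.7) = (5.7 - 8)/(5 - 8) = 0.766667
L_1(5.7) = (5.7 - 5)/(8 - 5) = 0.233333

P(5.7) = 10×L_0(5.7) + 7×L_1(5.7)
P(5.7) = 9.300000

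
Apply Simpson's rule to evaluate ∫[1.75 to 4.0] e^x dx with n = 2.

f(x) = e^x
a = 1.75, b = 4.0, n = 2
h = (b - a)/n = 1.125000

Simpson's rule: (h/3)[f(x₀) + 4f(x₁) + 2f(x₂) + ... + f(xₙ)]

x_0 = 1.7500, f(x_0) = 5.754603, coefficient = 1
x_1 = 2.8750, f(x_1) = 17.725424, coefficient = 4
x_2 = 4.0000, f(x_2) = 54.598150, coefficient = 1

I ≈ (1.125000/3) × 131.254449 = 49.220418
Exact value: 48.843547
Error: 0.376871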